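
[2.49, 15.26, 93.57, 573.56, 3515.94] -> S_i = 2.49*6.13^i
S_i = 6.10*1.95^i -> [6.1, 11.9, 23.2, 45.23, 88.2]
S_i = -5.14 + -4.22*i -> [-5.14, -9.36, -13.58, -17.8, -22.02]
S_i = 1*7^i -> [1, 7, 49, 343, 2401]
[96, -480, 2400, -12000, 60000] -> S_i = 96*-5^i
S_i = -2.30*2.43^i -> [-2.3, -5.59, -13.58, -33.0, -80.2]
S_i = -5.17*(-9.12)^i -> [-5.17, 47.15, -430.01, 3921.71, -35765.96]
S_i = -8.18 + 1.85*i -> [-8.18, -6.33, -4.48, -2.63, -0.78]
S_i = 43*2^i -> [43, 86, 172, 344, 688]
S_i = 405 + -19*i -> [405, 386, 367, 348, 329]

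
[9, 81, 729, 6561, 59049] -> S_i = 9*9^i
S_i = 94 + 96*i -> [94, 190, 286, 382, 478]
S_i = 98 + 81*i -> [98, 179, 260, 341, 422]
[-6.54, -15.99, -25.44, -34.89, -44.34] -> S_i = -6.54 + -9.45*i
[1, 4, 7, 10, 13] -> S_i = 1 + 3*i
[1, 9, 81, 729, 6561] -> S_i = 1*9^i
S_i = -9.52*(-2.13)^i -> [-9.52, 20.28, -43.19, 92.0, -195.95]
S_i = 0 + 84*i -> [0, 84, 168, 252, 336]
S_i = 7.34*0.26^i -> [7.34, 1.91, 0.5, 0.13, 0.03]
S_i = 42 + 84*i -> [42, 126, 210, 294, 378]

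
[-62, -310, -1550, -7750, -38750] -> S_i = -62*5^i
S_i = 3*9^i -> [3, 27, 243, 2187, 19683]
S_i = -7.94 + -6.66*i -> [-7.94, -14.6, -21.26, -27.92, -34.58]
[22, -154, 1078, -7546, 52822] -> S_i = 22*-7^i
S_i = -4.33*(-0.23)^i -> [-4.33, 1.0, -0.23, 0.05, -0.01]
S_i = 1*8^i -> [1, 8, 64, 512, 4096]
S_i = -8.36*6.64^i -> [-8.36, -55.51, -368.59, -2447.43, -16250.94]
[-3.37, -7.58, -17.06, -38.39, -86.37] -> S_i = -3.37*2.25^i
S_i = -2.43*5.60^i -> [-2.43, -13.61, -76.2, -426.75, -2389.78]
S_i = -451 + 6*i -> [-451, -445, -439, -433, -427]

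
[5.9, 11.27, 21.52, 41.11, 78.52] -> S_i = 5.90*1.91^i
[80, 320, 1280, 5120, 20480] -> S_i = 80*4^i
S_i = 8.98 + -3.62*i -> [8.98, 5.36, 1.74, -1.88, -5.5]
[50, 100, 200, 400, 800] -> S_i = 50*2^i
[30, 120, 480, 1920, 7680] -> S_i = 30*4^i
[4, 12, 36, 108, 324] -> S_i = 4*3^i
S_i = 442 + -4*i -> [442, 438, 434, 430, 426]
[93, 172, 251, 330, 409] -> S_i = 93 + 79*i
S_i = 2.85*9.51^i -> [2.85, 27.1, 257.75, 2451.24, 23311.32]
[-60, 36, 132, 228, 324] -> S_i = -60 + 96*i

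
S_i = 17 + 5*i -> [17, 22, 27, 32, 37]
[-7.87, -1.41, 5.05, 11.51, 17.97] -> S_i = -7.87 + 6.46*i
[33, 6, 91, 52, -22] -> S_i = Random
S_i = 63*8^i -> [63, 504, 4032, 32256, 258048]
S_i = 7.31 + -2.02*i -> [7.31, 5.29, 3.27, 1.25, -0.77]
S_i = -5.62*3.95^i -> [-5.62, -22.2, -87.69, -346.36, -1368.12]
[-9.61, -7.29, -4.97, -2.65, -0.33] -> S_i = -9.61 + 2.32*i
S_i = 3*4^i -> [3, 12, 48, 192, 768]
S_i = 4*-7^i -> [4, -28, 196, -1372, 9604]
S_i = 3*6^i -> [3, 18, 108, 648, 3888]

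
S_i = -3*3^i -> [-3, -9, -27, -81, -243]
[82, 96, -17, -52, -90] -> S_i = Random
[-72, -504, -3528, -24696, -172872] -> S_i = -72*7^i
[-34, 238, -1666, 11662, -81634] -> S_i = -34*-7^i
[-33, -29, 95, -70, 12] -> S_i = Random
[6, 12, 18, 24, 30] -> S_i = 6 + 6*i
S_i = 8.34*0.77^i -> [8.34, 6.42, 4.94, 3.81, 2.93]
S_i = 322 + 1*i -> [322, 323, 324, 325, 326]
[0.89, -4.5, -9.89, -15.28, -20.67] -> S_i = 0.89 + -5.39*i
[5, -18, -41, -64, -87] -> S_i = 5 + -23*i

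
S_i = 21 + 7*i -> [21, 28, 35, 42, 49]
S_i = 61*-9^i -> [61, -549, 4941, -44469, 400221]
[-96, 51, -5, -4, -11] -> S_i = Random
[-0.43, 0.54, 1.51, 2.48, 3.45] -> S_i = -0.43 + 0.97*i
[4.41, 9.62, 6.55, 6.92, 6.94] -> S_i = Random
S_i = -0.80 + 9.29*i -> [-0.8, 8.49, 17.78, 27.07, 36.36]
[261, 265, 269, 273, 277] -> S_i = 261 + 4*i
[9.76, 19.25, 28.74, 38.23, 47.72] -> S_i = 9.76 + 9.49*i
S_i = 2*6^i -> [2, 12, 72, 432, 2592]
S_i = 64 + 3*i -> [64, 67, 70, 73, 76]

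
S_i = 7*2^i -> [7, 14, 28, 56, 112]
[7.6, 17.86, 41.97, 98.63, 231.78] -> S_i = 7.60*2.35^i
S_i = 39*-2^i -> [39, -78, 156, -312, 624]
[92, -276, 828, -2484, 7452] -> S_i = 92*-3^i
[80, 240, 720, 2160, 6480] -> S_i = 80*3^i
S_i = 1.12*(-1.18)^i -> [1.12, -1.32, 1.56, -1.84, 2.17]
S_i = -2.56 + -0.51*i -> [-2.56, -3.07, -3.58, -4.09, -4.6]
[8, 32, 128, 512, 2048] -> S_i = 8*4^i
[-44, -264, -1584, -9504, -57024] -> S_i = -44*6^i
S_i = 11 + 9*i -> [11, 20, 29, 38, 47]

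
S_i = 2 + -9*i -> [2, -7, -16, -25, -34]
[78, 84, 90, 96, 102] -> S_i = 78 + 6*i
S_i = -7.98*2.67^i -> [-7.98, -21.31, -56.89, -151.89, -405.55]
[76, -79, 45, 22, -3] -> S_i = Random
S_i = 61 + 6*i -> [61, 67, 73, 79, 85]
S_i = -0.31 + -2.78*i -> [-0.31, -3.09, -5.87, -8.65, -11.43]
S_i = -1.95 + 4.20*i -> [-1.95, 2.25, 6.45, 10.65, 14.85]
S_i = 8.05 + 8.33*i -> [8.05, 16.38, 24.71, 33.04, 41.37]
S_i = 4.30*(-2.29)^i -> [4.3, -9.85, 22.55, -51.64, 118.25]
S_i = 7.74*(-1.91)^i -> [7.74, -14.78, 28.24, -53.93, 103.01]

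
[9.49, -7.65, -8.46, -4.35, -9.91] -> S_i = Random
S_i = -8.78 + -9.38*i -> [-8.78, -18.16, -27.54, -36.92, -46.3]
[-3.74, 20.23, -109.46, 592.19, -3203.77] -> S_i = -3.74*(-5.41)^i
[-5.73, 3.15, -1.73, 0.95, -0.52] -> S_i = -5.73*(-0.55)^i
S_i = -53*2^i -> [-53, -106, -212, -424, -848]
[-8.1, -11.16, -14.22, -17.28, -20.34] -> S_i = -8.10 + -3.06*i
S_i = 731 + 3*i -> [731, 734, 737, 740, 743]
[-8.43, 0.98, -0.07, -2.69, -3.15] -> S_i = Random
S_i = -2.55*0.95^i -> [-2.55, -2.42, -2.3, -2.19, -2.08]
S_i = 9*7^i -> [9, 63, 441, 3087, 21609]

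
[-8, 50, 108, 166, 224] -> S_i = -8 + 58*i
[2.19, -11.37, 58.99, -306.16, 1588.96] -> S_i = 2.19*(-5.19)^i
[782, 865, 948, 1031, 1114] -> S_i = 782 + 83*i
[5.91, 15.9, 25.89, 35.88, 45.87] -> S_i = 5.91 + 9.99*i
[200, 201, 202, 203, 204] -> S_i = 200 + 1*i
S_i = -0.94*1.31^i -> [-0.94, -1.23, -1.61, -2.11, -2.77]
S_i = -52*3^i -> [-52, -156, -468, -1404, -4212]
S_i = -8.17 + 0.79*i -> [-8.17, -7.38, -6.59, -5.8, -5.01]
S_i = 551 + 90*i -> [551, 641, 731, 821, 911]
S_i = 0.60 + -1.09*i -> [0.6, -0.49, -1.58, -2.67, -3.76]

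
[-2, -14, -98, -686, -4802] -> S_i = -2*7^i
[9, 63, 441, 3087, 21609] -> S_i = 9*7^i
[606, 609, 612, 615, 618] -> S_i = 606 + 3*i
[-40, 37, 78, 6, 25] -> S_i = Random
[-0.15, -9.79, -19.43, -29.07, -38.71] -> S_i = -0.15 + -9.64*i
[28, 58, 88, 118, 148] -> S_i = 28 + 30*i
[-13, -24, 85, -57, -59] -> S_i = Random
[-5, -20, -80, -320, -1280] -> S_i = -5*4^i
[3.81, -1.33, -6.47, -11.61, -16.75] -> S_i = 3.81 + -5.14*i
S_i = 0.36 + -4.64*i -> [0.36, -4.28, -8.92, -13.56, -18.2]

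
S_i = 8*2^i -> [8, 16, 32, 64, 128]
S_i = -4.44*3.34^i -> [-4.44, -14.83, -49.53, -165.43, -552.55]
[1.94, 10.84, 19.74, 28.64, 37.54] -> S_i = 1.94 + 8.90*i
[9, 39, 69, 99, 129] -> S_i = 9 + 30*i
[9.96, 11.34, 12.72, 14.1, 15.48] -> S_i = 9.96 + 1.38*i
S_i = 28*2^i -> [28, 56, 112, 224, 448]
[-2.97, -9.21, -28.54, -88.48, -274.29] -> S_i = -2.97*3.10^i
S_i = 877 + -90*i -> [877, 787, 697, 607, 517]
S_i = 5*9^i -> [5, 45, 405, 3645, 32805]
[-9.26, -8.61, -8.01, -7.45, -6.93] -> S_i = -9.26*0.93^i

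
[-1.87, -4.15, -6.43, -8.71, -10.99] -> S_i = -1.87 + -2.28*i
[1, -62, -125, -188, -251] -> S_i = 1 + -63*i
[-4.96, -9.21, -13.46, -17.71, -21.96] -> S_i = -4.96 + -4.25*i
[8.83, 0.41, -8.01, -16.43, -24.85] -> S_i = 8.83 + -8.42*i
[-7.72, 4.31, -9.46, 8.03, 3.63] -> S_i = Random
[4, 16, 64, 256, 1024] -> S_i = 4*4^i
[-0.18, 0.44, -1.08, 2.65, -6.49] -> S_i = -0.18*(-2.45)^i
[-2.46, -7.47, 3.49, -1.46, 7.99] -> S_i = Random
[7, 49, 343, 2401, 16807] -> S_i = 7*7^i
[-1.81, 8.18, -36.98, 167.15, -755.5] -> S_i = -1.81*(-4.52)^i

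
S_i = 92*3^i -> [92, 276, 828, 2484, 7452]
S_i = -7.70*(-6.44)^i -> [-7.7, 49.59, -319.35, 2056.59, -13244.46]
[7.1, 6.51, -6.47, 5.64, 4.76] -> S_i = Random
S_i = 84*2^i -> [84, 168, 336, 672, 1344]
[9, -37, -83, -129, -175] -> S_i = 9 + -46*i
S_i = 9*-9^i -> [9, -81, 729, -6561, 59049]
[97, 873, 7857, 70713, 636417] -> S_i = 97*9^i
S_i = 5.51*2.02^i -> [5.51, 11.13, 22.48, 45.42, 91.74]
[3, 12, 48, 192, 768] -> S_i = 3*4^i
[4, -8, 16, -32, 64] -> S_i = 4*-2^i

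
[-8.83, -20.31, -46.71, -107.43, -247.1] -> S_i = -8.83*2.30^i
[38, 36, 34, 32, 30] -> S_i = 38 + -2*i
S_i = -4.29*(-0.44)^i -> [-4.29, 1.89, -0.83, 0.37, -0.16]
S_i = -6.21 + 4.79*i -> [-6.21, -1.42, 3.37, 8.16, 12.95]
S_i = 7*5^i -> [7, 35, 175, 875, 4375]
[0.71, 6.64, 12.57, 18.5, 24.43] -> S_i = 0.71 + 5.93*i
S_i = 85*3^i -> [85, 255, 765, 2295, 6885]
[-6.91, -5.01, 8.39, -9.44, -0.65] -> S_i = Random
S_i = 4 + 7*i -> [4, 11, 18, 25, 32]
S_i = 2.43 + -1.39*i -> [2.43, 1.04, -0.35, -1.74, -3.13]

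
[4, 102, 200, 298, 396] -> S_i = 4 + 98*i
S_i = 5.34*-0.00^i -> [5.34, -0.0, 0.0, -0.0, 0.0]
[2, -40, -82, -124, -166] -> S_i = 2 + -42*i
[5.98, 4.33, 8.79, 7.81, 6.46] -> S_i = Random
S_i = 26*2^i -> [26, 52, 104, 208, 416]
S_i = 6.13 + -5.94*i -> [6.13, 0.19, -5.75, -11.69, -17.63]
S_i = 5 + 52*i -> [5, 57, 109, 161, 213]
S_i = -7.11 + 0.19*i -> [-7.11, -6.92, -6.73, -6.54, -6.35]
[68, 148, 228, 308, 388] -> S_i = 68 + 80*i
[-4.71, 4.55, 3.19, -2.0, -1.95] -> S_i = Random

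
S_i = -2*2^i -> [-2, -4, -8, -16, -32]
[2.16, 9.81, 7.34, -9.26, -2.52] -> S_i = Random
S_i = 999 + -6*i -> [999, 993, 987, 981, 975]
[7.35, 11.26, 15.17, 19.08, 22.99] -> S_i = 7.35 + 3.91*i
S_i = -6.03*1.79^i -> [-6.03, -10.79, -19.32, -34.58, -61.91]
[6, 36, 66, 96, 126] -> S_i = 6 + 30*i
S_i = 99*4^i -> [99, 396, 1584, 6336, 25344]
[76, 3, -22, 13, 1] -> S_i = Random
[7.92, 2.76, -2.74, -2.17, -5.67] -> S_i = Random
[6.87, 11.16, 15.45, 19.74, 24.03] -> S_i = 6.87 + 4.29*i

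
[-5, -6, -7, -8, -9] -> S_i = -5 + -1*i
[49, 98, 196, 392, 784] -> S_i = 49*2^i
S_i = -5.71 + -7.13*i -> [-5.71, -12.84, -19.97, -27.1, -34.23]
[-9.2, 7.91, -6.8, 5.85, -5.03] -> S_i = -9.20*(-0.86)^i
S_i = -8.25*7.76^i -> [-8.25, -64.02, -496.8, -3855.13, -29915.81]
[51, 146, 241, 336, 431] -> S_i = 51 + 95*i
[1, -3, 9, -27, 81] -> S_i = 1*-3^i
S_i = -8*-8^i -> [-8, 64, -512, 4096, -32768]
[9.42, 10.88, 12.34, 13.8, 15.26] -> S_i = 9.42 + 1.46*i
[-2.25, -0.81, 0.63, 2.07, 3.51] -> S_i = -2.25 + 1.44*i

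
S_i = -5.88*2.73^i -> [-5.88, -16.05, -43.82, -119.64, -326.61]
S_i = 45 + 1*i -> [45, 46, 47, 48, 49]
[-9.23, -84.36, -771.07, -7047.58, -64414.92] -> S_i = -9.23*9.14^i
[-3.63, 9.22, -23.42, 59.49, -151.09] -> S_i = -3.63*(-2.54)^i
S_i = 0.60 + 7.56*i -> [0.6, 8.16, 15.72, 23.28, 30.84]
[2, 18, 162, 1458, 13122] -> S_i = 2*9^i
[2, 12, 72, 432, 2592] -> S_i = 2*6^i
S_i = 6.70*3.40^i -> [6.7, 22.78, 77.45, 263.34, 895.35]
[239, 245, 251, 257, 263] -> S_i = 239 + 6*i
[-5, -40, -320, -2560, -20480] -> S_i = -5*8^i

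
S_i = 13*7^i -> [13, 91, 637, 4459, 31213]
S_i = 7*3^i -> [7, 21, 63, 189, 567]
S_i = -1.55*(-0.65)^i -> [-1.55, 1.01, -0.65, 0.43, -0.28]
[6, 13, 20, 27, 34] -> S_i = 6 + 7*i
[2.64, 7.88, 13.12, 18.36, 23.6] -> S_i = 2.64 + 5.24*i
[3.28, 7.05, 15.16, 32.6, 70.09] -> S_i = 3.28*2.15^i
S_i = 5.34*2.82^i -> [5.34, 15.06, 42.47, 119.75, 337.71]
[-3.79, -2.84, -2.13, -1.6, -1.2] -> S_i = -3.79*0.75^i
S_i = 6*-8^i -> [6, -48, 384, -3072, 24576]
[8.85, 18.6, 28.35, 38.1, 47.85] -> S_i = 8.85 + 9.75*i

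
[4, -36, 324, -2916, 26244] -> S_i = 4*-9^i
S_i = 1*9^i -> [1, 9, 81, 729, 6561]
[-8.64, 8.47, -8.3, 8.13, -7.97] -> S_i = -8.64*(-0.98)^i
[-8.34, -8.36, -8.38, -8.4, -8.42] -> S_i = -8.34 + -0.02*i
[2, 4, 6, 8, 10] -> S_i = 2 + 2*i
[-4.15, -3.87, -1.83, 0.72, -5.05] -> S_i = Random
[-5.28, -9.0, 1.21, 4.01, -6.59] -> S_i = Random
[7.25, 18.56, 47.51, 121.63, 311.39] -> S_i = 7.25*2.56^i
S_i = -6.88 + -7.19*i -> [-6.88, -14.07, -21.26, -28.45, -35.64]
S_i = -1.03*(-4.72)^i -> [-1.03, 4.86, -22.95, 108.31, -511.22]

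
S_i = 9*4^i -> [9, 36, 144, 576, 2304]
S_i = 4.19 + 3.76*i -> [4.19, 7.95, 11.71, 15.47, 19.23]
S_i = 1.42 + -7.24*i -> [1.42, -5.82, -13.06, -20.3, -27.54]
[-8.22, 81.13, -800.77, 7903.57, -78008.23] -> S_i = -8.22*(-9.87)^i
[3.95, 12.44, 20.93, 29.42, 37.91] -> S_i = 3.95 + 8.49*i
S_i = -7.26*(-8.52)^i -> [-7.26, 61.86, -527.01, 4490.09, -38255.6]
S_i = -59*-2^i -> [-59, 118, -236, 472, -944]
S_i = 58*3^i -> [58, 174, 522, 1566, 4698]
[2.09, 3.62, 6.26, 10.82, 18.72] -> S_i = 2.09*1.73^i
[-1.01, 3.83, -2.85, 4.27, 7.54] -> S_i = Random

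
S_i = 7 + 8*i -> [7, 15, 23, 31, 39]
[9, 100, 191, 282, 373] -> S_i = 9 + 91*i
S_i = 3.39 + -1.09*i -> [3.39, 2.3, 1.21, 0.12, -0.97]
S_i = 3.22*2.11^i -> [3.22, 6.79, 14.34, 30.25, 63.82]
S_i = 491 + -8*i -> [491, 483, 475, 467, 459]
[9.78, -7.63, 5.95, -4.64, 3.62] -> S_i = 9.78*(-0.78)^i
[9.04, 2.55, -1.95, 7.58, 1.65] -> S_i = Random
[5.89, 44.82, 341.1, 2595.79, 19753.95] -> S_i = 5.89*7.61^i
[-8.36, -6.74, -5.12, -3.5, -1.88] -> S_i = -8.36 + 1.62*i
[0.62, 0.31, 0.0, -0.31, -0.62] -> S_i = 0.62 + -0.31*i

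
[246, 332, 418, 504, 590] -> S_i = 246 + 86*i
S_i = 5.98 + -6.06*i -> [5.98, -0.08, -6.14, -12.2, -18.26]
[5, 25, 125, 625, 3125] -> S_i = 5*5^i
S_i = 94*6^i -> [94, 564, 3384, 20304, 121824]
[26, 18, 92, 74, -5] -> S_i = Random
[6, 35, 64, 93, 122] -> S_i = 6 + 29*i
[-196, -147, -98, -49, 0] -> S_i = -196 + 49*i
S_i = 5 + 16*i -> [5, 21, 37, 53, 69]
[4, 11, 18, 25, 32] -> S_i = 4 + 7*i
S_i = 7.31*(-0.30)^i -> [7.31, -2.19, 0.66, -0.2, 0.06]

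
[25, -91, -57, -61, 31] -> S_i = Random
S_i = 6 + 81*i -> [6, 87, 168, 249, 330]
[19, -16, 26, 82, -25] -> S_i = Random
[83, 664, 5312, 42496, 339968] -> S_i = 83*8^i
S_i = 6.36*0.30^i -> [6.36, 1.91, 0.57, 0.17, 0.05]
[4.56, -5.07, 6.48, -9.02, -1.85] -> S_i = Random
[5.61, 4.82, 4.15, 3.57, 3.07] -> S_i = 5.61*0.86^i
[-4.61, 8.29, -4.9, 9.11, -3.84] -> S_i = Random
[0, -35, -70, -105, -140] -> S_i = 0 + -35*i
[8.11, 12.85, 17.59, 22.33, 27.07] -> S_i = 8.11 + 4.74*i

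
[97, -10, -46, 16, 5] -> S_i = Random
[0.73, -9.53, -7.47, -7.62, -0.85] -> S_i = Random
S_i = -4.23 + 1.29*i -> [-4.23, -2.94, -1.65, -0.36, 0.93]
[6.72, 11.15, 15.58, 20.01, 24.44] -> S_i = 6.72 + 4.43*i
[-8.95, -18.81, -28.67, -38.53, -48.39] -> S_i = -8.95 + -9.86*i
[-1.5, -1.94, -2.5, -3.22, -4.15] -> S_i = -1.50*1.29^i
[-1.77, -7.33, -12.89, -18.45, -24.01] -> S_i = -1.77 + -5.56*i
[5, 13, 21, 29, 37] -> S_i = 5 + 8*i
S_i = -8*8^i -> [-8, -64, -512, -4096, -32768]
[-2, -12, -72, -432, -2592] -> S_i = -2*6^i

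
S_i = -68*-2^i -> [-68, 136, -272, 544, -1088]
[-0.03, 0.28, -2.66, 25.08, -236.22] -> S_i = -0.03*(-9.42)^i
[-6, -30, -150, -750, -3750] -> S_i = -6*5^i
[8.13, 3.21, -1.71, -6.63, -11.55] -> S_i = 8.13 + -4.92*i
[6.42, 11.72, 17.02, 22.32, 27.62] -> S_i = 6.42 + 5.30*i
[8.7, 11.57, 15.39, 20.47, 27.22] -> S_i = 8.70*1.33^i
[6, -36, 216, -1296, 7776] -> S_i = 6*-6^i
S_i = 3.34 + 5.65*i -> [3.34, 8.99, 14.64, 20.29, 25.94]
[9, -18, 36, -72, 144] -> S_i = 9*-2^i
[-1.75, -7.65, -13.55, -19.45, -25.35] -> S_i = -1.75 + -5.90*i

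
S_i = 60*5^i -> [60, 300, 1500, 7500, 37500]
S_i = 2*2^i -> [2, 4, 8, 16, 32]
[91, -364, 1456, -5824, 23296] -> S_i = 91*-4^i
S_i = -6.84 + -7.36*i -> [-6.84, -14.2, -21.56, -28.92, -36.28]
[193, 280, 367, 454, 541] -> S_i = 193 + 87*i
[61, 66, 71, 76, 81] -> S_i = 61 + 5*i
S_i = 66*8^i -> [66, 528, 4224, 33792, 270336]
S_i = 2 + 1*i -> [2, 3, 4, 5, 6]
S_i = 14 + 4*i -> [14, 18, 22, 26, 30]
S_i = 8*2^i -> [8, 16, 32, 64, 128]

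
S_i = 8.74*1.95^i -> [8.74, 17.04, 33.23, 64.81, 126.37]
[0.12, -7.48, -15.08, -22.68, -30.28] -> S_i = 0.12 + -7.60*i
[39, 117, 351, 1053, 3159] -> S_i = 39*3^i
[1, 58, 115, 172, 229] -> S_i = 1 + 57*i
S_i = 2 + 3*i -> [2, 5, 8, 11, 14]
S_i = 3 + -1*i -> [3, 2, 1, 0, -1]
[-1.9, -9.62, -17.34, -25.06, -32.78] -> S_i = -1.90 + -7.72*i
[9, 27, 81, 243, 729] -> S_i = 9*3^i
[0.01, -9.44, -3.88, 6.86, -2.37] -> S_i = Random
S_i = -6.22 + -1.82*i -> [-6.22, -8.04, -9.86, -11.68, -13.5]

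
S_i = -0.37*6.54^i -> [-0.37, -2.42, -15.83, -103.5, -676.88]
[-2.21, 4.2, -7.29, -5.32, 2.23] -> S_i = Random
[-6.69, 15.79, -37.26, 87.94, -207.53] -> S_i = -6.69*(-2.36)^i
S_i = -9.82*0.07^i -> [-9.82, -0.69, -0.05, -0.0, -0.0]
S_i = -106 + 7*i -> [-106, -99, -92, -85, -78]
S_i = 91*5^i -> [91, 455, 2275, 11375, 56875]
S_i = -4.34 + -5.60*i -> [-4.34, -9.94, -15.54, -21.14, -26.74]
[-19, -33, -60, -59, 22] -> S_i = Random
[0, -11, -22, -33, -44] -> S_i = 0 + -11*i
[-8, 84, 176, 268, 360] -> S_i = -8 + 92*i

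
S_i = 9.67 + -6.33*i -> [9.67, 3.34, -2.99, -9.32, -15.65]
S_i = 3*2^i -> [3, 6, 12, 24, 48]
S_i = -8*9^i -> [-8, -72, -648, -5832, -52488]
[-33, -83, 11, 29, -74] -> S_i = Random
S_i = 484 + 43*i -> [484, 527, 570, 613, 656]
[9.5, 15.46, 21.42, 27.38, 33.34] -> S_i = 9.50 + 5.96*i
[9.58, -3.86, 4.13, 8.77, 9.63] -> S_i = Random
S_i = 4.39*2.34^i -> [4.39, 10.27, 24.04, 56.25, 131.62]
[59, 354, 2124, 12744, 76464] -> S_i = 59*6^i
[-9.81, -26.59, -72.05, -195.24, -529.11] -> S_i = -9.81*2.71^i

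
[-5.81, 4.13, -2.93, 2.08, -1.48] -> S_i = -5.81*(-0.71)^i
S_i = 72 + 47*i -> [72, 119, 166, 213, 260]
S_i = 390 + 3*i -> [390, 393, 396, 399, 402]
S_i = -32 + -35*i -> [-32, -67, -102, -137, -172]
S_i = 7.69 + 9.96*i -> [7.69, 17.65, 27.61, 37.57, 47.53]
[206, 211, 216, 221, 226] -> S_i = 206 + 5*i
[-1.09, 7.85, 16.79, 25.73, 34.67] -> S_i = -1.09 + 8.94*i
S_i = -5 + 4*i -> [-5, -1, 3, 7, 11]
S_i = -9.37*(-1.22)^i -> [-9.37, 11.43, -13.95, 17.01, -20.76]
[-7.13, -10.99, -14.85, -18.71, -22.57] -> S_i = -7.13 + -3.86*i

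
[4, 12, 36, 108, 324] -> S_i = 4*3^i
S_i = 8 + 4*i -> [8, 12, 16, 20, 24]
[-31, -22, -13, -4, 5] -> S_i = -31 + 9*i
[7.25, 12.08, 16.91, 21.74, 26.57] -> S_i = 7.25 + 4.83*i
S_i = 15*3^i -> [15, 45, 135, 405, 1215]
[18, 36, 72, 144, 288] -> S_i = 18*2^i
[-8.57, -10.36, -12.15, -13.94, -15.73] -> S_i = -8.57 + -1.79*i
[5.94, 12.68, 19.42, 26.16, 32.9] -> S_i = 5.94 + 6.74*i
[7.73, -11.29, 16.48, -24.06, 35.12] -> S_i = 7.73*(-1.46)^i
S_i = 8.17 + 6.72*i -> [8.17, 14.89, 21.61, 28.33, 35.05]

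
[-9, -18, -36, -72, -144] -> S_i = -9*2^i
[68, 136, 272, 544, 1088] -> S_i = 68*2^i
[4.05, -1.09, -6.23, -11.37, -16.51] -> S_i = 4.05 + -5.14*i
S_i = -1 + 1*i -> [-1, 0, 1, 2, 3]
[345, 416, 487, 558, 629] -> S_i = 345 + 71*i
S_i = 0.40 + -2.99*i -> [0.4, -2.59, -5.58, -8.57, -11.56]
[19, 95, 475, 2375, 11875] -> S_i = 19*5^i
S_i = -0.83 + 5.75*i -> [-0.83, 4.92, 10.67, 16.42, 22.17]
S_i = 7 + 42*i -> [7, 49, 91, 133, 175]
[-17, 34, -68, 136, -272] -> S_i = -17*-2^i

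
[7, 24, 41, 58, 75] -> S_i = 7 + 17*i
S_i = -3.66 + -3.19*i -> [-3.66, -6.85, -10.04, -13.23, -16.42]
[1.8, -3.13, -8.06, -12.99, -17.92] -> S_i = 1.80 + -4.93*i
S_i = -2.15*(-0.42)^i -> [-2.15, 0.9, -0.38, 0.16, -0.07]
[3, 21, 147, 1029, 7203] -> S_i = 3*7^i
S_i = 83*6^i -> [83, 498, 2988, 17928, 107568]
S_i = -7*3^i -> [-7, -21, -63, -189, -567]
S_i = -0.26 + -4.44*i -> [-0.26, -4.7, -9.14, -13.58, -18.02]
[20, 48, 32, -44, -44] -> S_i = Random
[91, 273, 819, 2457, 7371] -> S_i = 91*3^i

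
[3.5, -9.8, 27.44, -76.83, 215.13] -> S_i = 3.50*(-2.80)^i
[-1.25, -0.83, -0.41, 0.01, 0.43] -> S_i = -1.25 + 0.42*i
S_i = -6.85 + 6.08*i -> [-6.85, -0.77, 5.31, 11.39, 17.47]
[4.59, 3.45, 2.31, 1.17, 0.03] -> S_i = 4.59 + -1.14*i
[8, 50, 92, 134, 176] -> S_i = 8 + 42*i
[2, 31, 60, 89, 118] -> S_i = 2 + 29*i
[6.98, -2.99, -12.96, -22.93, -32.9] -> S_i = 6.98 + -9.97*i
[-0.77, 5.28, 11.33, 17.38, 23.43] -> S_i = -0.77 + 6.05*i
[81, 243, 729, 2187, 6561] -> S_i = 81*3^i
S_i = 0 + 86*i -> [0, 86, 172, 258, 344]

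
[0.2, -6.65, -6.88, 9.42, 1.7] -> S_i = Random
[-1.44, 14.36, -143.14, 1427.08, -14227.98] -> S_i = -1.44*(-9.97)^i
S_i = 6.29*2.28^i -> [6.29, 14.34, 32.7, 74.55, 169.98]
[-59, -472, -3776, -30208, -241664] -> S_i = -59*8^i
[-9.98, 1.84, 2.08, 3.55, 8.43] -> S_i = Random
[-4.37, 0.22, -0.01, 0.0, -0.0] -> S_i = -4.37*(-0.05)^i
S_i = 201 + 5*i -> [201, 206, 211, 216, 221]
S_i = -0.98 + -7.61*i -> [-0.98, -8.59, -16.2, -23.81, -31.42]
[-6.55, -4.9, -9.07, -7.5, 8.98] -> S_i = Random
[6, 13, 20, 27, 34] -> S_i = 6 + 7*i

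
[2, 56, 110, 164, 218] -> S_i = 2 + 54*i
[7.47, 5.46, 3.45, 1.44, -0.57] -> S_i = 7.47 + -2.01*i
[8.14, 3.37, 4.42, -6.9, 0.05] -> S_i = Random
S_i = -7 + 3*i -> [-7, -4, -1, 2, 5]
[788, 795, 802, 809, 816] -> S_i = 788 + 7*i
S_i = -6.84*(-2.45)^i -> [-6.84, 16.76, -41.06, 100.59, -246.45]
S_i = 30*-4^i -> [30, -120, 480, -1920, 7680]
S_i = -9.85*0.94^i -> [-9.85, -9.26, -8.7, -8.18, -7.69]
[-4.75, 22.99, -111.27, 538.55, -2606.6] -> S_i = -4.75*(-4.84)^i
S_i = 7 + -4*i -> [7, 3, -1, -5, -9]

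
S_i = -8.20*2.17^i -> [-8.2, -17.79, -38.61, -83.79, -181.82]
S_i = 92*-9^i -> [92, -828, 7452, -67068, 603612]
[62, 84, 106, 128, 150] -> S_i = 62 + 22*i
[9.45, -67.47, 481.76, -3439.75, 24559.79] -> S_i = 9.45*(-7.14)^i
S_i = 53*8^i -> [53, 424, 3392, 27136, 217088]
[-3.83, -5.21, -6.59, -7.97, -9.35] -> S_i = -3.83 + -1.38*i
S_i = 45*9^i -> [45, 405, 3645, 32805, 295245]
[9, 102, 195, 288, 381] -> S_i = 9 + 93*i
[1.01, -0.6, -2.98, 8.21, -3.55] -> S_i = Random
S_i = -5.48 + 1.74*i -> [-5.48, -3.74, -2.0, -0.26, 1.48]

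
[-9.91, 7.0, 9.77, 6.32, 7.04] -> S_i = Random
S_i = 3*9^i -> [3, 27, 243, 2187, 19683]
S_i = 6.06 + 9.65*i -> [6.06, 15.71, 25.36, 35.01, 44.66]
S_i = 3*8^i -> [3, 24, 192, 1536, 12288]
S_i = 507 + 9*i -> [507, 516, 525, 534, 543]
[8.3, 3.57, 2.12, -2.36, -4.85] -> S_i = Random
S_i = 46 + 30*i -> [46, 76, 106, 136, 166]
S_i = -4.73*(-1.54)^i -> [-4.73, 7.28, -11.22, 17.28, -26.6]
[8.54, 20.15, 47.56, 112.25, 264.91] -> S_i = 8.54*2.36^i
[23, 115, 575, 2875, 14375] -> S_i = 23*5^i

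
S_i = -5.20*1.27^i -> [-5.2, -6.6, -8.39, -10.65, -13.53]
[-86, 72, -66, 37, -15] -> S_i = Random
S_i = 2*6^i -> [2, 12, 72, 432, 2592]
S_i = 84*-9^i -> [84, -756, 6804, -61236, 551124]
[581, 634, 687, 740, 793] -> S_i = 581 + 53*i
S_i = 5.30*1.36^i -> [5.3, 7.21, 9.8, 13.33, 18.13]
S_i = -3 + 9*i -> [-3, 6, 15, 24, 33]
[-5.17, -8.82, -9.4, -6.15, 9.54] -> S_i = Random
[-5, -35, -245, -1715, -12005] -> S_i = -5*7^i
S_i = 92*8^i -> [92, 736, 5888, 47104, 376832]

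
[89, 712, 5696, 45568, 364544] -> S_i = 89*8^i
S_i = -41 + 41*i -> [-41, 0, 41, 82, 123]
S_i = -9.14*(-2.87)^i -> [-9.14, 26.23, -75.29, 216.07, -620.12]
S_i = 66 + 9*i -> [66, 75, 84, 93, 102]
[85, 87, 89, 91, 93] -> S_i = 85 + 2*i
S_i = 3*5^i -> [3, 15, 75, 375, 1875]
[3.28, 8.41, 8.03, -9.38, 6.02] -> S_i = Random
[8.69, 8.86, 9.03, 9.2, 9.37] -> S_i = 8.69 + 0.17*i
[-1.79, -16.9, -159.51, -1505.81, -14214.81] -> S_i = -1.79*9.44^i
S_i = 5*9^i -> [5, 45, 405, 3645, 32805]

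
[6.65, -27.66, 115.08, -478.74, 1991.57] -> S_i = 6.65*(-4.16)^i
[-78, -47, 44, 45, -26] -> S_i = Random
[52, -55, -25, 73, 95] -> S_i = Random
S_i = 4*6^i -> [4, 24, 144, 864, 5184]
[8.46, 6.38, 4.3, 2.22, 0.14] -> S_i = 8.46 + -2.08*i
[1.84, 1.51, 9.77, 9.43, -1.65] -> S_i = Random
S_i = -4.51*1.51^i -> [-4.51, -6.81, -10.28, -15.53, -23.45]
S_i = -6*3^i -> [-6, -18, -54, -162, -486]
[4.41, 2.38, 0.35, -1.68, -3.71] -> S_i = 4.41 + -2.03*i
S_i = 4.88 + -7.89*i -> [4.88, -3.01, -10.9, -18.79, -26.68]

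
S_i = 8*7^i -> [8, 56, 392, 2744, 19208]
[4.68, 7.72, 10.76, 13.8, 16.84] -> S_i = 4.68 + 3.04*i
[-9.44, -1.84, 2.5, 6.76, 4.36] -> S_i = Random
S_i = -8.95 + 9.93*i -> [-8.95, 0.98, 10.91, 20.84, 30.77]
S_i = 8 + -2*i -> [8, 6, 4, 2, 0]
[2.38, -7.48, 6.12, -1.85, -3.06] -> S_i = Random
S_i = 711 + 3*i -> [711, 714, 717, 720, 723]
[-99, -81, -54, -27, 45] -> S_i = Random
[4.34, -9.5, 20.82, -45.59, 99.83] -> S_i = 4.34*(-2.19)^i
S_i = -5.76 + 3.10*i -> [-5.76, -2.66, 0.44, 3.54, 6.64]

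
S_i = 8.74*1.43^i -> [8.74, 12.5, 17.87, 25.56, 36.55]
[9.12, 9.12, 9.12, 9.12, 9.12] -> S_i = 9.12*1.00^i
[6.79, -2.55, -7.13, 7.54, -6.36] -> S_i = Random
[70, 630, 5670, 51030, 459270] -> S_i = 70*9^i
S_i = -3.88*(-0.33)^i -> [-3.88, 1.28, -0.42, 0.14, -0.05]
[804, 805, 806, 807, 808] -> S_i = 804 + 1*i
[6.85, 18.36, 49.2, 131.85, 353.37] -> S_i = 6.85*2.68^i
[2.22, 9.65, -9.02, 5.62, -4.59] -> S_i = Random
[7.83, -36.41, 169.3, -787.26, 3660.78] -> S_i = 7.83*(-4.65)^i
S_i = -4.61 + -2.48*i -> [-4.61, -7.09, -9.57, -12.05, -14.53]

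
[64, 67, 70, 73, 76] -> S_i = 64 + 3*i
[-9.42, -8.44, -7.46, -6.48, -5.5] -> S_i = -9.42 + 0.98*i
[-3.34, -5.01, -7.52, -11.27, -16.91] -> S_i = -3.34*1.50^i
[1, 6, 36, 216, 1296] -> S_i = 1*6^i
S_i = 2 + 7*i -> [2, 9, 16, 23, 30]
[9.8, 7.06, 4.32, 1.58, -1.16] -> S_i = 9.80 + -2.74*i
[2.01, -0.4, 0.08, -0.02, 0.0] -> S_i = 2.01*(-0.20)^i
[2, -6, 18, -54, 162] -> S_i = 2*-3^i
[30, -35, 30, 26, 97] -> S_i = Random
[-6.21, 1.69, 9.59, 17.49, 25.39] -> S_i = -6.21 + 7.90*i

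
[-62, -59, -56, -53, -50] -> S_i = -62 + 3*i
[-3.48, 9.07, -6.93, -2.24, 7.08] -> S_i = Random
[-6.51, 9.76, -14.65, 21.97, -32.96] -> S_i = -6.51*(-1.50)^i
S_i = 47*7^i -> [47, 329, 2303, 16121, 112847]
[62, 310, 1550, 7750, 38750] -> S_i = 62*5^i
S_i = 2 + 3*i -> [2, 5, 8, 11, 14]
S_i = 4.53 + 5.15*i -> [4.53, 9.68, 14.83, 19.98, 25.13]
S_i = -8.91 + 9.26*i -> [-8.91, 0.35, 9.61, 18.87, 28.13]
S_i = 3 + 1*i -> [3, 4, 5, 6, 7]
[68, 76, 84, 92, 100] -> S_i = 68 + 8*i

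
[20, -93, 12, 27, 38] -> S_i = Random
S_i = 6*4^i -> [6, 24, 96, 384, 1536]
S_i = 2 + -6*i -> [2, -4, -10, -16, -22]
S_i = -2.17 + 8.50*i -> [-2.17, 6.33, 14.83, 23.33, 31.83]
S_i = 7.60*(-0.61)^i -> [7.6, -4.64, 2.83, -1.73, 1.05]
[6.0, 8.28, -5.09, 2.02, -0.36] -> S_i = Random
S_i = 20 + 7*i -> [20, 27, 34, 41, 48]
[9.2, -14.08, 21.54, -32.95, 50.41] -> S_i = 9.20*(-1.53)^i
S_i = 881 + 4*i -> [881, 885, 889, 893, 897]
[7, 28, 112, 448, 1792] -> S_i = 7*4^i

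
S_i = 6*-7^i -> [6, -42, 294, -2058, 14406]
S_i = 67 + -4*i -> [67, 63, 59, 55, 51]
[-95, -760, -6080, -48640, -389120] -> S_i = -95*8^i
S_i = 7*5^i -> [7, 35, 175, 875, 4375]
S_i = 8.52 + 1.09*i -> [8.52, 9.61, 10.7, 11.79, 12.88]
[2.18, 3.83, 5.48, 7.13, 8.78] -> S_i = 2.18 + 1.65*i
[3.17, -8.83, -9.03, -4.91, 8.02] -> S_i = Random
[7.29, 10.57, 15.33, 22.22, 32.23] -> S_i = 7.29*1.45^i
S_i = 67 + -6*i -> [67, 61, 55, 49, 43]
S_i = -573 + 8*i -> [-573, -565, -557, -549, -541]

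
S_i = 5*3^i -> [5, 15, 45, 135, 405]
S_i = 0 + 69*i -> [0, 69, 138, 207, 276]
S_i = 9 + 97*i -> [9, 106, 203, 300, 397]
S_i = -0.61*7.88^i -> [-0.61, -4.81, -37.88, -298.48, -2351.99]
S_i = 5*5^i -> [5, 25, 125, 625, 3125]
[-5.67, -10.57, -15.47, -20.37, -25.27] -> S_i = -5.67 + -4.90*i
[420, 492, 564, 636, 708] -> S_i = 420 + 72*i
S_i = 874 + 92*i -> [874, 966, 1058, 1150, 1242]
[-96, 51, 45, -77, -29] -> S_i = Random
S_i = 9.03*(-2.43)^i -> [9.03, -21.94, 53.32, -129.57, 314.86]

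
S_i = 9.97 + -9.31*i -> [9.97, 0.66, -8.65, -17.96, -27.27]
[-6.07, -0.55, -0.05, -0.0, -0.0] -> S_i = -6.07*0.09^i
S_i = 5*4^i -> [5, 20, 80, 320, 1280]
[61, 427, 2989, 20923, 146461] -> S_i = 61*7^i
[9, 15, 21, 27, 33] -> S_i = 9 + 6*i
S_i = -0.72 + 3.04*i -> [-0.72, 2.32, 5.36, 8.4, 11.44]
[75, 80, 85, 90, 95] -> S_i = 75 + 5*i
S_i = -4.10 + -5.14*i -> [-4.1, -9.24, -14.38, -19.52, -24.66]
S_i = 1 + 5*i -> [1, 6, 11, 16, 21]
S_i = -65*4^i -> [-65, -260, -1040, -4160, -16640]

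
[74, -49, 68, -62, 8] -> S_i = Random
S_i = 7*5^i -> [7, 35, 175, 875, 4375]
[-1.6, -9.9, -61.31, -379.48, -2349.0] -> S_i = -1.60*6.19^i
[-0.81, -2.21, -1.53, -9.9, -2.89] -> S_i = Random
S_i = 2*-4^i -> [2, -8, 32, -128, 512]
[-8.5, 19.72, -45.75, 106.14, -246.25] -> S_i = -8.50*(-2.32)^i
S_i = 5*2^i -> [5, 10, 20, 40, 80]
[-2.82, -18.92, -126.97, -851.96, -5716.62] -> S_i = -2.82*6.71^i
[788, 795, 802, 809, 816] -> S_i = 788 + 7*i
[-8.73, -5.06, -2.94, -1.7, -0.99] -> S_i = -8.73*0.58^i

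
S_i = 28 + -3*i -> [28, 25, 22, 19, 16]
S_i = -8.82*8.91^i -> [-8.82, -78.59, -700.2, -6238.81, -55587.79]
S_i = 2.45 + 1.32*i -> [2.45, 3.77, 5.09, 6.41, 7.73]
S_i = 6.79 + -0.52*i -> [6.79, 6.27, 5.75, 5.23, 4.71]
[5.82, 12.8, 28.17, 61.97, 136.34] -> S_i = 5.82*2.20^i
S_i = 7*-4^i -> [7, -28, 112, -448, 1792]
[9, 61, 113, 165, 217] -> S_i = 9 + 52*i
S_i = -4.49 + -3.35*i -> [-4.49, -7.84, -11.19, -14.54, -17.89]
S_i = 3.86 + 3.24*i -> [3.86, 7.1, 10.34, 13.58, 16.82]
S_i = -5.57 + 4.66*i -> [-5.57, -0.91, 3.75, 8.41, 13.07]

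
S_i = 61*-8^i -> [61, -488, 3904, -31232, 249856]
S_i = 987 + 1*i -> [987, 988, 989, 990, 991]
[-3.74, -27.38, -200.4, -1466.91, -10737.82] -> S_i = -3.74*7.32^i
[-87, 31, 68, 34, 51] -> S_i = Random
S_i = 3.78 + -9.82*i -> [3.78, -6.04, -15.86, -25.68, -35.5]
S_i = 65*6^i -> [65, 390, 2340, 14040, 84240]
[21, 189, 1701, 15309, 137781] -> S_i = 21*9^i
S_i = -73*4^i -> [-73, -292, -1168, -4672, -18688]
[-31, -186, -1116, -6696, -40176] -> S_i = -31*6^i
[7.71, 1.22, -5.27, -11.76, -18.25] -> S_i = 7.71 + -6.49*i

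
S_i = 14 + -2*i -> [14, 12, 10, 8, 6]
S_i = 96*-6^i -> [96, -576, 3456, -20736, 124416]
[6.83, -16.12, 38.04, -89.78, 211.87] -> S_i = 6.83*(-2.36)^i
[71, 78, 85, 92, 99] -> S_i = 71 + 7*i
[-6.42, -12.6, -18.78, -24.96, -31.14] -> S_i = -6.42 + -6.18*i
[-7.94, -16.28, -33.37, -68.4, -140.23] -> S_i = -7.94*2.05^i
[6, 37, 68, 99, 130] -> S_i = 6 + 31*i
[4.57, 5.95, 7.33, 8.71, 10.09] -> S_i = 4.57 + 1.38*i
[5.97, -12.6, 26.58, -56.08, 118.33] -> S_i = 5.97*(-2.11)^i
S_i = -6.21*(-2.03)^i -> [-6.21, 12.61, -25.59, 51.95, -105.46]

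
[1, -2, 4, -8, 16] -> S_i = 1*-2^i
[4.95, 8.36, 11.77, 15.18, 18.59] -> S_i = 4.95 + 3.41*i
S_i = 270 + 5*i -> [270, 275, 280, 285, 290]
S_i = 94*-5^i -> [94, -470, 2350, -11750, 58750]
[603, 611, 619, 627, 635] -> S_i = 603 + 8*i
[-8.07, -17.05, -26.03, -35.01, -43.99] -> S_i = -8.07 + -8.98*i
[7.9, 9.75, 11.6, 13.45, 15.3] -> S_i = 7.90 + 1.85*i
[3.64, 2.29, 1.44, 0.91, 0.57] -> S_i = 3.64*0.63^i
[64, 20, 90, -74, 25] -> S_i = Random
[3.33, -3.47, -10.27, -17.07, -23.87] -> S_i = 3.33 + -6.80*i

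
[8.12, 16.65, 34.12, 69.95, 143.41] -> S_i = 8.12*2.05^i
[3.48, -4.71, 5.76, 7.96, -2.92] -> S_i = Random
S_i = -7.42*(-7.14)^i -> [-7.42, 52.98, -378.27, 2700.84, -19283.98]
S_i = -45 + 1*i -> [-45, -44, -43, -42, -41]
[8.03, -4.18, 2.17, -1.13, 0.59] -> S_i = 8.03*(-0.52)^i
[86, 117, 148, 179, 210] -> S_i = 86 + 31*i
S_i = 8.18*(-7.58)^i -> [8.18, -62.0, 469.99, -3562.55, 27004.13]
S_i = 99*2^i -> [99, 198, 396, 792, 1584]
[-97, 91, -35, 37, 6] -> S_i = Random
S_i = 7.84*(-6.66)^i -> [7.84, -52.21, 347.75, -2316.0, 15424.57]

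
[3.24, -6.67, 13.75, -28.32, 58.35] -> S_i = 3.24*(-2.06)^i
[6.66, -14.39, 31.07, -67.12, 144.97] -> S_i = 6.66*(-2.16)^i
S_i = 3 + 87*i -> [3, 90, 177, 264, 351]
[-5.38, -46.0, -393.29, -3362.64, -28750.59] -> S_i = -5.38*8.55^i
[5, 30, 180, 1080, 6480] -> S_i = 5*6^i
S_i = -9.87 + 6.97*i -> [-9.87, -2.9, 4.07, 11.04, 18.01]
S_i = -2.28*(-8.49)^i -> [-2.28, 19.36, -164.34, 1395.27, -11845.83]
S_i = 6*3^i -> [6, 18, 54, 162, 486]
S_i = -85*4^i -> [-85, -340, -1360, -5440, -21760]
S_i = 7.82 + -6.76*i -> [7.82, 1.06, -5.7, -12.46, -19.22]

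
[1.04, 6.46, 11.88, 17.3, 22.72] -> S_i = 1.04 + 5.42*i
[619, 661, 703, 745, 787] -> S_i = 619 + 42*i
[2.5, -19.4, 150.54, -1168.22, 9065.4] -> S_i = 2.50*(-7.76)^i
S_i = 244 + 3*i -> [244, 247, 250, 253, 256]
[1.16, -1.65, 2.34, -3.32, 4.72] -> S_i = 1.16*(-1.42)^i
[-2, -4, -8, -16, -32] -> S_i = -2*2^i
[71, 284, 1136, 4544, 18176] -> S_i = 71*4^i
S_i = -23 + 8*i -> [-23, -15, -7, 1, 9]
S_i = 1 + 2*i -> [1, 3, 5, 7, 9]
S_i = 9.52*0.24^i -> [9.52, 2.28, 0.55, 0.13, 0.03]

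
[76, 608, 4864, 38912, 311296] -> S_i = 76*8^i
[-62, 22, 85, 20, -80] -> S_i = Random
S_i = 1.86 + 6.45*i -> [1.86, 8.31, 14.76, 21.21, 27.66]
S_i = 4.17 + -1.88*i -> [4.17, 2.29, 0.41, -1.47, -3.35]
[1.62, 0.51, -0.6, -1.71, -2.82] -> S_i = 1.62 + -1.11*i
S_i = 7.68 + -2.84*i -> [7.68, 4.84, 2.0, -0.84, -3.68]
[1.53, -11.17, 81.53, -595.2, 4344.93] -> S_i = 1.53*(-7.30)^i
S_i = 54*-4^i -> [54, -216, 864, -3456, 13824]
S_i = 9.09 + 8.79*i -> [9.09, 17.88, 26.67, 35.46, 44.25]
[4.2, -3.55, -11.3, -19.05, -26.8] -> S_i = 4.20 + -7.75*i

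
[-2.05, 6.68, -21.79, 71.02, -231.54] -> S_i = -2.05*(-3.26)^i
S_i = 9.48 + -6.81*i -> [9.48, 2.67, -4.14, -10.95, -17.76]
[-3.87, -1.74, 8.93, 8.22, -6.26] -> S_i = Random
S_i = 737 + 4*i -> [737, 741, 745, 749, 753]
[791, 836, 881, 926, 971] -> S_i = 791 + 45*i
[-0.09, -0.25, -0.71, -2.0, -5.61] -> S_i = -0.09*2.81^i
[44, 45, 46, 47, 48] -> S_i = 44 + 1*i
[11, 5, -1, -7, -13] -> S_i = 11 + -6*i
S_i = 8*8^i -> [8, 64, 512, 4096, 32768]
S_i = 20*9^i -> [20, 180, 1620, 14580, 131220]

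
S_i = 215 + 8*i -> [215, 223, 231, 239, 247]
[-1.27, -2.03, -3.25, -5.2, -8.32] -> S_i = -1.27*1.60^i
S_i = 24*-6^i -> [24, -144, 864, -5184, 31104]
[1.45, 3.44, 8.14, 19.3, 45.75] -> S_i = 1.45*2.37^i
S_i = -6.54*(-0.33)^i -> [-6.54, 2.16, -0.71, 0.24, -0.08]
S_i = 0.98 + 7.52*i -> [0.98, 8.5, 16.02, 23.54, 31.06]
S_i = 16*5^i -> [16, 80, 400, 2000, 10000]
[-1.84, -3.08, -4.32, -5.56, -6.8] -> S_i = -1.84 + -1.24*i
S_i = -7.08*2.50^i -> [-7.08, -17.7, -44.25, -110.62, -276.56]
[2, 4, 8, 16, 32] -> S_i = 2*2^i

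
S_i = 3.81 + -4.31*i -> [3.81, -0.5, -4.81, -9.12, -13.43]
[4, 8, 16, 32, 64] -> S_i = 4*2^i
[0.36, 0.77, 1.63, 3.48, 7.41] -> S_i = 0.36*2.13^i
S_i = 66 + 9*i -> [66, 75, 84, 93, 102]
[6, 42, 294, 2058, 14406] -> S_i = 6*7^i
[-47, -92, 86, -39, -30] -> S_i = Random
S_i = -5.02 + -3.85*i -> [-5.02, -8.87, -12.72, -16.57, -20.42]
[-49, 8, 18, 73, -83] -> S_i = Random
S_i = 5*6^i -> [5, 30, 180, 1080, 6480]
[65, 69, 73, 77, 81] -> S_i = 65 + 4*i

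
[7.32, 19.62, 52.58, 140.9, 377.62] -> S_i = 7.32*2.68^i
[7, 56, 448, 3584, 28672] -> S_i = 7*8^i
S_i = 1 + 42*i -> [1, 43, 85, 127, 169]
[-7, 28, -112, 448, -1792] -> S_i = -7*-4^i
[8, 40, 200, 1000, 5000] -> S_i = 8*5^i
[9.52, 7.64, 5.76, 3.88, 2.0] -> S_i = 9.52 + -1.88*i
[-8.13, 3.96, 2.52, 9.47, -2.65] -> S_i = Random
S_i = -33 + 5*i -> [-33, -28, -23, -18, -13]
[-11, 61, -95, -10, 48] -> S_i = Random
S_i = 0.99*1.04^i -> [0.99, 1.03, 1.07, 1.11, 1.16]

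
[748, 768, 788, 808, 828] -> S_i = 748 + 20*i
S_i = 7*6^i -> [7, 42, 252, 1512, 9072]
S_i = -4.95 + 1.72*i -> [-4.95, -3.23, -1.51, 0.21, 1.93]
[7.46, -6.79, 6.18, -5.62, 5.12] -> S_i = 7.46*(-0.91)^i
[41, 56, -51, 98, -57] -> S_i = Random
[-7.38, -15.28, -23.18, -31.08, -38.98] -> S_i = -7.38 + -7.90*i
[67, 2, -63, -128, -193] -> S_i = 67 + -65*i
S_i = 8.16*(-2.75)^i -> [8.16, -22.44, 61.71, -169.7, 466.68]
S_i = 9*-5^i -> [9, -45, 225, -1125, 5625]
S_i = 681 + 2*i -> [681, 683, 685, 687, 689]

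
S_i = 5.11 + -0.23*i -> [5.11, 4.88, 4.65, 4.42, 4.19]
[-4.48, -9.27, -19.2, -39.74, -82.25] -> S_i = -4.48*2.07^i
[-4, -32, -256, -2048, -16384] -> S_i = -4*8^i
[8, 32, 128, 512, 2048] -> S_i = 8*4^i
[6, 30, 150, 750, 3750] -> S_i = 6*5^i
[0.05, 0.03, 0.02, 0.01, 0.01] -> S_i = 0.05*0.63^i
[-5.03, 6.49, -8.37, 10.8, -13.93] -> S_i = -5.03*(-1.29)^i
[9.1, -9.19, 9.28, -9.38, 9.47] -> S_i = 9.10*(-1.01)^i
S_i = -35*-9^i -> [-35, 315, -2835, 25515, -229635]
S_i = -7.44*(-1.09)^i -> [-7.44, 8.11, -8.84, 9.64, -10.5]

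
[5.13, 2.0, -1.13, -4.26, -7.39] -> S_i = 5.13 + -3.13*i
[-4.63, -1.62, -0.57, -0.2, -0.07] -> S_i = -4.63*0.35^i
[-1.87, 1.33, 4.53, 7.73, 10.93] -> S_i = -1.87 + 3.20*i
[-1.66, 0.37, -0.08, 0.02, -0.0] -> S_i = -1.66*(-0.22)^i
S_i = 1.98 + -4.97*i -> [1.98, -2.99, -7.96, -12.93, -17.9]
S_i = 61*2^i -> [61, 122, 244, 488, 976]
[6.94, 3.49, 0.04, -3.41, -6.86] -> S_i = 6.94 + -3.45*i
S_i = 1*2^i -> [1, 2, 4, 8, 16]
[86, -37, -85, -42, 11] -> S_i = Random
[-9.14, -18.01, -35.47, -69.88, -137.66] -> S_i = -9.14*1.97^i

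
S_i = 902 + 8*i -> [902, 910, 918, 926, 934]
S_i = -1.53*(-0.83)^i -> [-1.53, 1.27, -1.05, 0.87, -0.73]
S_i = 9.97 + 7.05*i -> [9.97, 17.02, 24.07, 31.12, 38.17]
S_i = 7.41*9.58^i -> [7.41, 70.99, 680.06, 6515.0, 62413.75]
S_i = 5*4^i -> [5, 20, 80, 320, 1280]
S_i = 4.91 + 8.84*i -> [4.91, 13.75, 22.59, 31.43, 40.27]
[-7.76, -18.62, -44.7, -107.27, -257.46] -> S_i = -7.76*2.40^i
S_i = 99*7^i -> [99, 693, 4851, 33957, 237699]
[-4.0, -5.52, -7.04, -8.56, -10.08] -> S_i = -4.00 + -1.52*i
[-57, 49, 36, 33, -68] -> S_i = Random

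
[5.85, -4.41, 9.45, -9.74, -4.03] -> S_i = Random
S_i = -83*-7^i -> [-83, 581, -4067, 28469, -199283]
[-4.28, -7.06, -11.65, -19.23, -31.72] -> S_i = -4.28*1.65^i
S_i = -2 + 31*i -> [-2, 29, 60, 91, 122]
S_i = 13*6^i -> [13, 78, 468, 2808, 16848]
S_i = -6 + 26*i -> [-6, 20, 46, 72, 98]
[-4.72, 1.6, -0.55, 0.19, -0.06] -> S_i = -4.72*(-0.34)^i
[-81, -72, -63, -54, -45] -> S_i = -81 + 9*i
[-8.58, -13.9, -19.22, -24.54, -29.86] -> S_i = -8.58 + -5.32*i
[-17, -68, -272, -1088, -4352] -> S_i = -17*4^i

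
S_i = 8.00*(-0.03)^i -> [8.0, -0.24, 0.01, -0.0, 0.0]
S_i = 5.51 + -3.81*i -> [5.51, 1.7, -2.11, -5.92, -9.73]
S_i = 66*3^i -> [66, 198, 594, 1782, 5346]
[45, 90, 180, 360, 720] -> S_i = 45*2^i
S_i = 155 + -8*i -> [155, 147, 139, 131, 123]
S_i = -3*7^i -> [-3, -21, -147, -1029, -7203]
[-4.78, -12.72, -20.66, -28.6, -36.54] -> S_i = -4.78 + -7.94*i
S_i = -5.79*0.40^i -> [-5.79, -2.32, -0.93, -0.37, -0.15]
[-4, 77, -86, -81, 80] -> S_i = Random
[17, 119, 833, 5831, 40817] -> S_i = 17*7^i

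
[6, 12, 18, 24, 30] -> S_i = 6 + 6*i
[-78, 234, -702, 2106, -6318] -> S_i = -78*-3^i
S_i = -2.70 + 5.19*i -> [-2.7, 2.49, 7.68, 12.87, 18.06]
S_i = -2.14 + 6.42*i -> [-2.14, 4.28, 10.7, 17.12, 23.54]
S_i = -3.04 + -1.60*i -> [-3.04, -4.64, -6.24, -7.84, -9.44]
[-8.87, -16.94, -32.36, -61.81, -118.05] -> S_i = -8.87*1.91^i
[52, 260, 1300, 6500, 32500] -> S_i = 52*5^i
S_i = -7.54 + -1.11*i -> [-7.54, -8.65, -9.76, -10.87, -11.98]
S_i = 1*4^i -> [1, 4, 16, 64, 256]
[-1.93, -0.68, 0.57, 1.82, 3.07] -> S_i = -1.93 + 1.25*i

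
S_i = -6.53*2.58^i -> [-6.53, -16.85, -43.47, -112.14, -289.33]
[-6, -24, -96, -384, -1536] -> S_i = -6*4^i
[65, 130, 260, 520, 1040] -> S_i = 65*2^i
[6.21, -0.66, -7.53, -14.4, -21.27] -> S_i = 6.21 + -6.87*i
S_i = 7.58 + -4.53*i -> [7.58, 3.05, -1.48, -6.01, -10.54]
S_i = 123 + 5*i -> [123, 128, 133, 138, 143]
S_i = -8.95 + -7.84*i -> [-8.95, -16.79, -24.63, -32.47, -40.31]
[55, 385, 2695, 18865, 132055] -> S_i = 55*7^i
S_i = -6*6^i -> [-6, -36, -216, -1296, -7776]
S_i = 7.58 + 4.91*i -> [7.58, 12.49, 17.4, 22.31, 27.22]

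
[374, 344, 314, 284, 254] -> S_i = 374 + -30*i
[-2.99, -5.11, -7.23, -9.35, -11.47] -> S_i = -2.99 + -2.12*i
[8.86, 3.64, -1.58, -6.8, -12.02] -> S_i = 8.86 + -5.22*i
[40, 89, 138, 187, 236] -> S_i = 40 + 49*i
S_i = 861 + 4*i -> [861, 865, 869, 873, 877]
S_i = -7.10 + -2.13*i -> [-7.1, -9.23, -11.36, -13.49, -15.62]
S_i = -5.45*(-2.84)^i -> [-5.45, 15.48, -43.96, 124.84, -354.54]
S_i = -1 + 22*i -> [-1, 21, 43, 65, 87]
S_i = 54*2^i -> [54, 108, 216, 432, 864]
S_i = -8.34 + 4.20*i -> [-8.34, -4.14, 0.06, 4.26, 8.46]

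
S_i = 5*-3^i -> [5, -15, 45, -135, 405]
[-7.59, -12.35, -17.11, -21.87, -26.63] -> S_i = -7.59 + -4.76*i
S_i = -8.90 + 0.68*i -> [-8.9, -8.22, -7.54, -6.86, -6.18]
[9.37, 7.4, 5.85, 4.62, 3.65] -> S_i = 9.37*0.79^i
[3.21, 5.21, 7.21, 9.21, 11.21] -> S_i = 3.21 + 2.00*i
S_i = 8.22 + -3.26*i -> [8.22, 4.96, 1.7, -1.56, -4.82]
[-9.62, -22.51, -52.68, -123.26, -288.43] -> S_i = -9.62*2.34^i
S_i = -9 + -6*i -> [-9, -15, -21, -27, -33]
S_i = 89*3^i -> [89, 267, 801, 2403, 7209]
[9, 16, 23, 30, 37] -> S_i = 9 + 7*i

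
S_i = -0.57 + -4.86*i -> [-0.57, -5.43, -10.29, -15.15, -20.01]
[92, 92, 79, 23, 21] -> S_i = Random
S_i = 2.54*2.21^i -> [2.54, 5.61, 12.41, 27.42, 60.59]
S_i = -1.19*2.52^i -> [-1.19, -3.0, -7.56, -19.04, -47.99]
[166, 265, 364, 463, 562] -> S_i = 166 + 99*i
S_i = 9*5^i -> [9, 45, 225, 1125, 5625]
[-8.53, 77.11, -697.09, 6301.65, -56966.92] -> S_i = -8.53*(-9.04)^i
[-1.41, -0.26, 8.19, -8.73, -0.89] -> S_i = Random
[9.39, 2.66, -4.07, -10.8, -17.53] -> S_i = 9.39 + -6.73*i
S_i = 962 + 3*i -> [962, 965, 968, 971, 974]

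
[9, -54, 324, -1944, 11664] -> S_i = 9*-6^i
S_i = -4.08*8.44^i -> [-4.08, -34.44, -290.63, -2452.94, -20702.84]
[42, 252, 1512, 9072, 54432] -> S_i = 42*6^i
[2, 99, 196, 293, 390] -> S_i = 2 + 97*i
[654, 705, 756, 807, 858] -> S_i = 654 + 51*i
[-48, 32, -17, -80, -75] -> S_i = Random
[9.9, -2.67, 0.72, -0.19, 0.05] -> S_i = 9.90*(-0.27)^i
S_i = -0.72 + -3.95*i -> [-0.72, -4.67, -8.62, -12.57, -16.52]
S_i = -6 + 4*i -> [-6, -2, 2, 6, 10]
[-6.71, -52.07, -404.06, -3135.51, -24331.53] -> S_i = -6.71*7.76^i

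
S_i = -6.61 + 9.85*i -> [-6.61, 3.24, 13.09, 22.94, 32.79]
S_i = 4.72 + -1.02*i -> [4.72, 3.7, 2.68, 1.66, 0.64]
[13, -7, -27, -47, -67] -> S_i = 13 + -20*i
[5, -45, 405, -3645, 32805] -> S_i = 5*-9^i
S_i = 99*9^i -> [99, 891, 8019, 72171, 649539]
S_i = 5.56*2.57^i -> [5.56, 14.29, 36.72, 94.38, 242.55]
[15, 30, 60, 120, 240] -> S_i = 15*2^i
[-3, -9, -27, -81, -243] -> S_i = -3*3^i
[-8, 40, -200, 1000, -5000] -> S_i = -8*-5^i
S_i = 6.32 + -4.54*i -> [6.32, 1.78, -2.76, -7.3, -11.84]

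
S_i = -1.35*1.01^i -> [-1.35, -1.36, -1.38, -1.39, -1.4]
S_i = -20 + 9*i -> [-20, -11, -2, 7, 16]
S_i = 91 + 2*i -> [91, 93, 95, 97, 99]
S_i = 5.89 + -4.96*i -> [5.89, 0.93, -4.03, -8.99, -13.95]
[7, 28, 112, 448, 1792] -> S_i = 7*4^i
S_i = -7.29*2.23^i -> [-7.29, -16.26, -36.25, -80.84, -180.28]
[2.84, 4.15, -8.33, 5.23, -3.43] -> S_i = Random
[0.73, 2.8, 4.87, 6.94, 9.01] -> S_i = 0.73 + 2.07*i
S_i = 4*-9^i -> [4, -36, 324, -2916, 26244]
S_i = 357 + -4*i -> [357, 353, 349, 345, 341]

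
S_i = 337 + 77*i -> [337, 414, 491, 568, 645]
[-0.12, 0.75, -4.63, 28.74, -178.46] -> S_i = -0.12*(-6.21)^i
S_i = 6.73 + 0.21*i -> [6.73, 6.94, 7.15, 7.36, 7.57]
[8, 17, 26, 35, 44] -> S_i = 8 + 9*i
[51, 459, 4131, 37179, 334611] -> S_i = 51*9^i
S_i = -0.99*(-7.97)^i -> [-0.99, 7.89, -62.89, 501.2, -3994.56]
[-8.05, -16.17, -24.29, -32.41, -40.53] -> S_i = -8.05 + -8.12*i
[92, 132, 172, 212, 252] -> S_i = 92 + 40*i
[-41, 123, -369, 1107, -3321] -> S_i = -41*-3^i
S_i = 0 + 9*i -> [0, 9, 18, 27, 36]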